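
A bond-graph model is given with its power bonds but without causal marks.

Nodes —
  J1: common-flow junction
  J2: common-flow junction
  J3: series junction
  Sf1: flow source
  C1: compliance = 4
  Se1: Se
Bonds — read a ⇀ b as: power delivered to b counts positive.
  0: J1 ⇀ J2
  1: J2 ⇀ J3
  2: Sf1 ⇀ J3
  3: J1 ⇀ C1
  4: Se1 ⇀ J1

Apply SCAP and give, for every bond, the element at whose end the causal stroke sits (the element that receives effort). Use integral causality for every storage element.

b2 |Sf1  (source Sf1 imposes f)
b4 |J1  (source Se1 imposes e)
b1 |J3  (1-jn J3 has f-setter on 2)
b0 |J2  (common-f at J2 fixed by 1)
b3 |J1  (J1 flow already set via bond 0)

bond 0 stroke at J2
bond 1 stroke at J3
bond 2 stroke at Sf1
bond 3 stroke at J1
bond 4 stroke at J1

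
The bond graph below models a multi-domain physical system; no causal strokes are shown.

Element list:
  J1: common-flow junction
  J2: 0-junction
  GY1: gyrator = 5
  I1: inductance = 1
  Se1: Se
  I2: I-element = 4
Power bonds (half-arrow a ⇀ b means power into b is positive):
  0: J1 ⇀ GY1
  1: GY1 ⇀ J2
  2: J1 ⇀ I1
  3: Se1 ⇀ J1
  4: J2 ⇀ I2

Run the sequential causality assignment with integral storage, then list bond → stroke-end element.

β0 stroke→J1
β1 stroke→J2
β2 stroke→I1
β3 stroke→J1
β4 stroke→I2

β3 stroke→J1  (source Se1 imposes e)
β2 stroke→I1  (I1 integral (f out))
β0 stroke→J1  (1-jn J1 has f-setter on 2)
β1 stroke→J2  (GY1: gyrator matches bond 0)
β4 stroke→I2  (0-jn J2 has e-setter on 1)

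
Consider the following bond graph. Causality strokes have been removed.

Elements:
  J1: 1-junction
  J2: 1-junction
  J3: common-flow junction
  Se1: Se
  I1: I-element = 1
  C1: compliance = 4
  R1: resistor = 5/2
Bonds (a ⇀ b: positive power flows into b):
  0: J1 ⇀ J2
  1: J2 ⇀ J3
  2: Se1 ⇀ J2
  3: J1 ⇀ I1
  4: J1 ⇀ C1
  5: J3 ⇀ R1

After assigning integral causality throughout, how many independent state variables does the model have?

β2 →J2  (Se1: effort source, stroke at far end)
β3 →I1  (I1 integral (f out))
β0 →J1  (J1: bond 3 brought flow, rest push out)
β4 →J1  (1-jn J1 has f-setter on 3)
β1 →J2  (J2 flow already set via bond 0)
β5 →J3  (J3 flow already set via bond 1)

2  (C1, I1 all integral)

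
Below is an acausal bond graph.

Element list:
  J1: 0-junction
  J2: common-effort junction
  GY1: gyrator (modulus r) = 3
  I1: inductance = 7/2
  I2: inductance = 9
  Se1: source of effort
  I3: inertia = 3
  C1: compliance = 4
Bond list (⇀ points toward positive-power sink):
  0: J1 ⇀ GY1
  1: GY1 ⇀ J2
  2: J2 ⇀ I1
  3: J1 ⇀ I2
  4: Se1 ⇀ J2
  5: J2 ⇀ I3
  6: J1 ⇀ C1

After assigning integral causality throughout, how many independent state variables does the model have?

b4 stroke→J2  (Se1 (Se) sets effort on bond)
b1 stroke→GY1  (J2 effort already set via bond 4)
b2 stroke→I1  (0-jn J2 has e-setter on 4)
b5 stroke→I3  (J2 effort already set via bond 4)
b0 stroke→GY1  (GY1 both-in/both-out from 1)
b3 stroke→I2  (I2 outputs flow p/I2)
b6 stroke→J1  (only one effort-in slot at J1)

4  (C1, I1, I2, I3 all integral)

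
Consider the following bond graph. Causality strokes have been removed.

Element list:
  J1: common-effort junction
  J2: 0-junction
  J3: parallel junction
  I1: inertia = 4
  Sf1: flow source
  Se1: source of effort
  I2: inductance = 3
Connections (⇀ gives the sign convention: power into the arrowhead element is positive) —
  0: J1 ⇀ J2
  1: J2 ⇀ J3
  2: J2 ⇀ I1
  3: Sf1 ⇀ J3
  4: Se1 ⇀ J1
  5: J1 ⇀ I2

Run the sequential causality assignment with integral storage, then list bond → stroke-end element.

b0 stroke at J2
b1 stroke at J3
b2 stroke at I1
b3 stroke at Sf1
b4 stroke at J1
b5 stroke at I2

β3 →Sf1  (Sf1: flow source, stroke at near end)
β4 →J1  (source Se1 imposes e)
β0 →J2  (J1: bond 4 brought effort, rest push out)
β5 →I2  (J1 effort already set via bond 4)
β1 →J3  (J2: bond 0 brought effort, rest push out)
β2 →I1  (J2 effort already set via bond 0)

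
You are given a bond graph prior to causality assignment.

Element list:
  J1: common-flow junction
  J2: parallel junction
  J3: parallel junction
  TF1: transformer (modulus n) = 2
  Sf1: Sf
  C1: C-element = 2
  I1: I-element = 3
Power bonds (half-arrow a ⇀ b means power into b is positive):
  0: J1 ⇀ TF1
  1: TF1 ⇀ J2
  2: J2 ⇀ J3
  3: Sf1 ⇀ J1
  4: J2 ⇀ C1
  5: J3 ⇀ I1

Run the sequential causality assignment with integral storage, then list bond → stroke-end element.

b3 |Sf1  (Sf1 fixes flow; stroke at Sf1)
b0 |J1  (common-f at J1 fixed by 3)
b1 |TF1  (through TF1, causality passes straight; one stroke at TF1)
b4 |J2  (C1 outputs effort q/C1)
b2 |J3  (common-e at J2 fixed by 4)
b5 |I1  (J3: bond 2 brought effort, rest push out)

#0 stroke at J1
#1 stroke at TF1
#2 stroke at J3
#3 stroke at Sf1
#4 stroke at J2
#5 stroke at I1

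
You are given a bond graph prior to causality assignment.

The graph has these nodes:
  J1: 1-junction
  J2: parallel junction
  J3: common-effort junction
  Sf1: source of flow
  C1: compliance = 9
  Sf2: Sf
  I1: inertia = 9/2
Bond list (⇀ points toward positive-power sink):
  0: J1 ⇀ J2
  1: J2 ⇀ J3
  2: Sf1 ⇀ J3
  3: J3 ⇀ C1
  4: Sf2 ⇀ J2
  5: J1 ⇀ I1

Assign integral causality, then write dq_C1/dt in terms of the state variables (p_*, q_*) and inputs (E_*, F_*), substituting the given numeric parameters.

bond 2 |Sf1  (Sf1: flow source, stroke at near end)
bond 4 |Sf2  (Sf2 fixes flow; stroke at Sf2)
bond 3 |J3  (C1 integral (e out))
bond 1 |J2  (0-jn J3 has e-setter on 3)
bond 0 |J1  (common-e at J2 fixed by 1)
bond 5 |I1  (closing 1-jn rule on J1)

dq_C1/dt = F_Sf1 + F_Sf2 + 2*p_I1/9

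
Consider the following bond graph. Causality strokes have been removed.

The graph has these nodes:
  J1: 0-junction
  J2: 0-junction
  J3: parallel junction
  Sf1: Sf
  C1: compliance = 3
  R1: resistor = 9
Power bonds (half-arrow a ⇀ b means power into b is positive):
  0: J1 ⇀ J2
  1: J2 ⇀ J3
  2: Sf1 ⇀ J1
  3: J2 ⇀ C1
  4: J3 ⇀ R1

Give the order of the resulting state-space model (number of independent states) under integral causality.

1  (C1 all integral)

#2 stroke at Sf1  (source Sf1 imposes f)
#0 stroke at J1  (J1: last free bond brings effort in)
#3 stroke at J2  (C1 outputs effort q/C1)
#1 stroke at J3  (common-e at J2 fixed by 3)
#4 stroke at R1  (0-jn J3 has e-setter on 1)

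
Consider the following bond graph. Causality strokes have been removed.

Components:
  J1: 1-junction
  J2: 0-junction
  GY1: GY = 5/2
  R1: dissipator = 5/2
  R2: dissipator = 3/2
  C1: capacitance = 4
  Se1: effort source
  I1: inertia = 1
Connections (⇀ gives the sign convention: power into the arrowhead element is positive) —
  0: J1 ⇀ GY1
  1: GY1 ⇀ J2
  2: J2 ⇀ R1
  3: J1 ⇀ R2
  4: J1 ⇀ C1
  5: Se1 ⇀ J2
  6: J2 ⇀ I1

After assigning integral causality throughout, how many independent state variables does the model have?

bond 5 stroke→J2  (Se1 (Se) sets effort on bond)
bond 1 stroke→GY1  (0-jn J2 has e-setter on 5)
bond 2 stroke→R1  (common-e at J2 fixed by 5)
bond 6 stroke→I1  (0-jn J2 has e-setter on 5)
bond 0 stroke→GY1  (through GY1, causality inverts; strokes same side of GY1)
bond 3 stroke→J1  (J1: bond 0 brought flow, rest push out)
bond 4 stroke→J1  (1-jn J1 has f-setter on 0)

2  (C1, I1 all integral)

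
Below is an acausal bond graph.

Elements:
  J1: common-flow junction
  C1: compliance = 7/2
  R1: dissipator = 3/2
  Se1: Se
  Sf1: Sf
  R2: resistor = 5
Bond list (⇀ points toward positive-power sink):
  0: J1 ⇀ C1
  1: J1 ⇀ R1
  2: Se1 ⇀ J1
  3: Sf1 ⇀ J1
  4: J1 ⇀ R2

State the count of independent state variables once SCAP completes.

1  (C1 all integral)

b2 →J1  (Se1 fixes effort; stroke away)
b3 →Sf1  (Sf1 (Sf) sets flow on bond)
b0 →J1  (J1: bond 3 brought flow, rest push out)
b1 →J1  (1-jn J1 has f-setter on 3)
b4 →J1  (J1: bond 3 brought flow, rest push out)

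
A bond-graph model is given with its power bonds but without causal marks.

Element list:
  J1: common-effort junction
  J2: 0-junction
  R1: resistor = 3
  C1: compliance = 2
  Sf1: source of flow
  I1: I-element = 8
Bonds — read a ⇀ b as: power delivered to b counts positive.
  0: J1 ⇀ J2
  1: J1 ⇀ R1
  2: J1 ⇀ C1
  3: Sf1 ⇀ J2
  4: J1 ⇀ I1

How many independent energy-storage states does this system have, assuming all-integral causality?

bond 3 stroke→Sf1  (Sf1 (Sf) sets flow on bond)
bond 0 stroke→J2  (only one effort-in slot at J2)
bond 2 stroke→J1  (prefer integral on C1)
bond 1 stroke→R1  (J1 effort already set via bond 2)
bond 4 stroke→I1  (J1: bond 2 brought effort, rest push out)

2  (C1, I1 all integral)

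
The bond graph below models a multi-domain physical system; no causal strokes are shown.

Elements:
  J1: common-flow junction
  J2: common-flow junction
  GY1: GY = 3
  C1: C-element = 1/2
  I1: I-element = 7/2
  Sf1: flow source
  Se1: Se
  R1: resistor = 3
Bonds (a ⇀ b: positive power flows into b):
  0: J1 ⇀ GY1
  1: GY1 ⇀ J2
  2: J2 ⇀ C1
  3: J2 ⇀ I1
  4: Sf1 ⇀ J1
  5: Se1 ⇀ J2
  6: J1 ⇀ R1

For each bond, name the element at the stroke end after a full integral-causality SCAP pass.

β4 stroke at Sf1  (Sf1 (Sf) sets flow on bond)
β5 stroke at J2  (Se1 fixes effort; stroke away)
β0 stroke at J1  (common-f at J1 fixed by 4)
β6 stroke at J1  (1-jn J1 has f-setter on 4)
β1 stroke at J2  (through GY1, causality inverts; strokes same side of GY1)
β2 stroke at J2  (C1 integral (e out))
β3 stroke at I1  (J2: last free bond brings flow in)

β0 |J1
β1 |J2
β2 |J2
β3 |I1
β4 |Sf1
β5 |J2
β6 |J1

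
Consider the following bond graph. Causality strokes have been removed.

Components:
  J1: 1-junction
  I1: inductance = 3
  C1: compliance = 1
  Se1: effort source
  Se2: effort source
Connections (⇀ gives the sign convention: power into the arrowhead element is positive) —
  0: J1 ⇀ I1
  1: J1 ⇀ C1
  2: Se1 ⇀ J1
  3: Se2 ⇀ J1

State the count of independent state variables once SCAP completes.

#2 stroke→J1  (source Se1 imposes e)
#3 stroke→J1  (Se2: effort source, stroke at far end)
#0 stroke→I1  (I1 integral (f out))
#1 stroke→J1  (J1 flow already set via bond 0)

2  (C1, I1 all integral)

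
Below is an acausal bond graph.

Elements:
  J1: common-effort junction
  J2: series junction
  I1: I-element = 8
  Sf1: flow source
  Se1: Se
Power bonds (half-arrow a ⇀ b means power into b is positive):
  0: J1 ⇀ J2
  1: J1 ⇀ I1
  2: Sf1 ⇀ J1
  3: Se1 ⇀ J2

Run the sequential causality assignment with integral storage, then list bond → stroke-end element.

b2 stroke→Sf1  (Sf1 (Sf) sets flow on bond)
b3 stroke→J2  (Se1 (Se) sets effort on bond)
b0 stroke→J1  (J2 needs exactly one f-in)
b1 stroke→I1  (0-jn J1 has e-setter on 0)

#0 stroke→J1
#1 stroke→I1
#2 stroke→Sf1
#3 stroke→J2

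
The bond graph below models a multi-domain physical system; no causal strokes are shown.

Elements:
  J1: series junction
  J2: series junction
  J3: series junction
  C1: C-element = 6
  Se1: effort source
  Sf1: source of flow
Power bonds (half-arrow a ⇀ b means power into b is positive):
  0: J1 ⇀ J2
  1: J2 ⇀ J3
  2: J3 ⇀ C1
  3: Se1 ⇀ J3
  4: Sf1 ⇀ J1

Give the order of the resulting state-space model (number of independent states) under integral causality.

#3 |J3  (Se1 fixes effort; stroke away)
#4 |Sf1  (Sf1 (Sf) sets flow on bond)
#0 |J1  (1-jn J1 has f-setter on 4)
#1 |J2  (1-jn J2 has f-setter on 0)
#2 |J3  (J3: bond 1 brought flow, rest push out)

1  (C1 all integral)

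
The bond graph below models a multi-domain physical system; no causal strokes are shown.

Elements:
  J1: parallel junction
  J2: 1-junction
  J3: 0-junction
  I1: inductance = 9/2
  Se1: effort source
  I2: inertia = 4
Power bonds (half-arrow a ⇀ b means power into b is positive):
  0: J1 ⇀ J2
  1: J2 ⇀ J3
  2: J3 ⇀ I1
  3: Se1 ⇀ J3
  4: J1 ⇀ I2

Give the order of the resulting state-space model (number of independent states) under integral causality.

2  (I1, I2 all integral)

bond 3 stroke→J3  (source Se1 imposes e)
bond 1 stroke→J2  (common-e at J3 fixed by 3)
bond 2 stroke→I1  (J3 effort already set via bond 3)
bond 0 stroke→J1  (closing 1-jn rule on J2)
bond 4 stroke→I2  (common-e at J1 fixed by 0)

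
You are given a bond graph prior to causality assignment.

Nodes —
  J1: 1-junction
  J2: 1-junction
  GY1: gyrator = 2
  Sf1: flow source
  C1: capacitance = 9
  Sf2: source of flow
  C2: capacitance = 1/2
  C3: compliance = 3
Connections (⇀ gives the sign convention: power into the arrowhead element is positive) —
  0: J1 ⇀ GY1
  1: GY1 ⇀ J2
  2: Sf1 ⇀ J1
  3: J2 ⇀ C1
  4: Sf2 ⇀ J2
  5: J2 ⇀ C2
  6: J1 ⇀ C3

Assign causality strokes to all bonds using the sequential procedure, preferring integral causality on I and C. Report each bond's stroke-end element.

β0 →J1
β1 →J2
β2 →Sf1
β3 →J2
β4 →Sf2
β5 →J2
β6 →J1

β2 |Sf1  (source Sf1 imposes f)
β4 |Sf2  (Sf2 fixes flow; stroke at Sf2)
β0 |J1  (J1 flow already set via bond 2)
β6 |J1  (1-jn J1 has f-setter on 2)
β1 |J2  (common-f at J2 fixed by 4)
β3 |J2  (J2 flow already set via bond 4)
β5 |J2  (J2: bond 4 brought flow, rest push out)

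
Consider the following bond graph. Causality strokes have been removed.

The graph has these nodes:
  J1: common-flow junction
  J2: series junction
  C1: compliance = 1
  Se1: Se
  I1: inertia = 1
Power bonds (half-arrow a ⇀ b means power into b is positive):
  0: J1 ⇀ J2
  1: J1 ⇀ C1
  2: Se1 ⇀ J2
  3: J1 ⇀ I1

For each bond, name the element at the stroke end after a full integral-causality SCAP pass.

b0 |J1
b1 |J1
b2 |J2
b3 |I1

β2 stroke at J2  (Se1 (Se) sets effort on bond)
β0 stroke at J1  (J2: last free bond brings flow in)
β1 stroke at J1  (C1 outputs effort q/C1)
β3 stroke at I1  (J1 needs exactly one f-in)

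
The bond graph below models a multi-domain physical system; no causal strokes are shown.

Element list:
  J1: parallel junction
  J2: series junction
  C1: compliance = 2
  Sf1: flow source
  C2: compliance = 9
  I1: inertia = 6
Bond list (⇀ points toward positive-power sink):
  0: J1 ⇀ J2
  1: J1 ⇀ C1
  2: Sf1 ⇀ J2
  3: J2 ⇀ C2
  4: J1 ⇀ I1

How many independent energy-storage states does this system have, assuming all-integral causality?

β2 |Sf1  (Sf1 (Sf) sets flow on bond)
β0 |J2  (common-f at J2 fixed by 2)
β3 |J2  (common-f at J2 fixed by 2)
β1 |J1  (C1 outputs effort q/C1)
β4 |I1  (0-jn J1 has e-setter on 1)

3  (C1, C2, I1 all integral)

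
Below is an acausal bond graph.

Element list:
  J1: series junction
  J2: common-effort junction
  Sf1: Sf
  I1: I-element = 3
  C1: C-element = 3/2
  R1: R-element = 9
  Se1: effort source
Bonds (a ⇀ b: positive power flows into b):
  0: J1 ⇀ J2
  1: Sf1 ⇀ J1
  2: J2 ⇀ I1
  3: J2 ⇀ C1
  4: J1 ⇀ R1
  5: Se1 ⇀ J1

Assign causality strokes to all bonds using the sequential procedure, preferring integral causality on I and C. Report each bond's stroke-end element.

β1 stroke at Sf1  (Sf1: flow source, stroke at near end)
β5 stroke at J1  (Se1 fixes effort; stroke away)
β0 stroke at J1  (common-f at J1 fixed by 1)
β4 stroke at J1  (1-jn J1 has f-setter on 1)
β2 stroke at I1  (I1 integral (f out))
β3 stroke at J2  (J2: last free bond brings effort in)

#0 stroke at J1
#1 stroke at Sf1
#2 stroke at I1
#3 stroke at J2
#4 stroke at J1
#5 stroke at J1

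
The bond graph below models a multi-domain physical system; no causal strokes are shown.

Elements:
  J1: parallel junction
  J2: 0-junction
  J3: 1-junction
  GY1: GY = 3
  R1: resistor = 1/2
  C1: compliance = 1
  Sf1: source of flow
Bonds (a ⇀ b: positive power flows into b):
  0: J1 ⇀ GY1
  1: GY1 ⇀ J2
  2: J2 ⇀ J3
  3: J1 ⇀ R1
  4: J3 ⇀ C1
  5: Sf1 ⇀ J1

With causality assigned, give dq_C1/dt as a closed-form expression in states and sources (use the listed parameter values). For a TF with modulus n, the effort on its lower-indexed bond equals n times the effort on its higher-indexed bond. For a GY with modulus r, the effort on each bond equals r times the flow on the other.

dq_C1/dt = F_Sf1/6 - q_C1/18

bond 5 stroke at Sf1  (Sf1 (Sf) sets flow on bond)
bond 4 stroke at J3  (C1: C, integral causality)
bond 2 stroke at J2  (J3 needs exactly one f-in)
bond 1 stroke at GY1  (J2 effort already set via bond 2)
bond 0 stroke at GY1  (GY GY1: same side as bond 1)
bond 3 stroke at J1  (closing 0-jn rule on J1)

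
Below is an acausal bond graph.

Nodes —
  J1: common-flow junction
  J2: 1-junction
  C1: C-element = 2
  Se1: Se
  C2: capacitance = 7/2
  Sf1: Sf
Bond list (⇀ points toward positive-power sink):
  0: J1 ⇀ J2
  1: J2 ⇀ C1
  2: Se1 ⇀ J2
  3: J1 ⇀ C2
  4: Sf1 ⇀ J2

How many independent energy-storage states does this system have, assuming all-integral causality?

b2 |J2  (Se1: effort source, stroke at far end)
b4 |Sf1  (Sf1 (Sf) sets flow on bond)
b0 |J2  (J2 flow already set via bond 4)
b1 |J2  (common-f at J2 fixed by 4)
b3 |J1  (common-f at J1 fixed by 0)

2  (C1, C2 all integral)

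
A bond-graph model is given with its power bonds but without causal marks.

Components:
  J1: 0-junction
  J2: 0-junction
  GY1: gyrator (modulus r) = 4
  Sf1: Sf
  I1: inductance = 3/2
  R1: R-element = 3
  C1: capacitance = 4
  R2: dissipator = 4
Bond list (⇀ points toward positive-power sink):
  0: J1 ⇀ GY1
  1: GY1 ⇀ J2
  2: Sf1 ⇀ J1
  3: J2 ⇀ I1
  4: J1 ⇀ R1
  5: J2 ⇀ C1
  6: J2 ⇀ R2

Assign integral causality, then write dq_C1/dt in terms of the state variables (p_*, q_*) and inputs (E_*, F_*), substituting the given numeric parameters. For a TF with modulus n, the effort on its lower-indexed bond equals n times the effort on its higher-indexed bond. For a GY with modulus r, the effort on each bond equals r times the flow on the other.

dq_C1/dt = 3*F_Sf1/4 - 2*p_I1/3 - 7*q_C1/64

b2 stroke at Sf1  (Sf1 fixes flow; stroke at Sf1)
b3 stroke at I1  (prefer integral on I1)
b5 stroke at J2  (C1 outputs effort q/C1)
b1 stroke at GY1  (0-jn J2 has e-setter on 5)
b6 stroke at R2  (J2: bond 5 brought effort, rest push out)
b0 stroke at GY1  (through GY1, causality inverts; strokes same side of GY1)
b4 stroke at J1  (closing 0-jn rule on J1)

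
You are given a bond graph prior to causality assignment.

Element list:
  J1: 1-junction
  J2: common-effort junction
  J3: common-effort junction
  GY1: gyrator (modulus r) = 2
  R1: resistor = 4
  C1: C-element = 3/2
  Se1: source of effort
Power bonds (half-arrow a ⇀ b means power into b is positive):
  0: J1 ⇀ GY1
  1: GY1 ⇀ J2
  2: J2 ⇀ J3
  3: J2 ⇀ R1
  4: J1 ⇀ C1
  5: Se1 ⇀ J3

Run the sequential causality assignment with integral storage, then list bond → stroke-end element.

bond 5 stroke→J3  (Se1 (Se) sets effort on bond)
bond 2 stroke→J2  (0-jn J3 has e-setter on 5)
bond 1 stroke→GY1  (common-e at J2 fixed by 2)
bond 3 stroke→R1  (0-jn J2 has e-setter on 2)
bond 0 stroke→GY1  (GY GY1: same side as bond 1)
bond 4 stroke→J1  (1-jn J1 has f-setter on 0)

b0 stroke at GY1
b1 stroke at GY1
b2 stroke at J2
b3 stroke at R1
b4 stroke at J1
b5 stroke at J3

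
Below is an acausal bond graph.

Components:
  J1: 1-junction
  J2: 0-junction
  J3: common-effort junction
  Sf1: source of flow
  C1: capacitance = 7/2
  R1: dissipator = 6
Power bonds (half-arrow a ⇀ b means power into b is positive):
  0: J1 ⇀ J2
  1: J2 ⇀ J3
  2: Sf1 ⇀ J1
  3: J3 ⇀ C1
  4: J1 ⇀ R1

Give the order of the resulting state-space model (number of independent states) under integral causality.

1  (C1 all integral)

bond 2 stroke→Sf1  (Sf1: flow source, stroke at near end)
bond 0 stroke→J1  (common-f at J1 fixed by 2)
bond 4 stroke→J1  (J1: bond 2 brought flow, rest push out)
bond 1 stroke→J2  (only one effort-in slot at J2)
bond 3 stroke→J3  (closing 0-jn rule on J3)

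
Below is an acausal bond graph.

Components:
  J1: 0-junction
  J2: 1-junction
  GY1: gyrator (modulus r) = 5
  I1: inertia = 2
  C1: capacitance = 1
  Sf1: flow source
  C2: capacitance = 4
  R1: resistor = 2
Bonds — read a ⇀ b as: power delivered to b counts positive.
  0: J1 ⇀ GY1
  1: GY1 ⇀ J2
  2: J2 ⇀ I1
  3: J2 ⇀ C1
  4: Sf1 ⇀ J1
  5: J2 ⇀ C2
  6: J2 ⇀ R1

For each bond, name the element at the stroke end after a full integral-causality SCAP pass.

bond 4 |Sf1  (Sf1: flow source, stroke at near end)
bond 0 |J1  (only one effort-in slot at J1)
bond 1 |J2  (GY1 both-in/both-out from 0)
bond 2 |I1  (I1 outputs flow p/I1)
bond 3 |J2  (1-jn J2 has f-setter on 2)
bond 5 |J2  (common-f at J2 fixed by 2)
bond 6 |J2  (J2 flow already set via bond 2)

β0 stroke→J1
β1 stroke→J2
β2 stroke→I1
β3 stroke→J2
β4 stroke→Sf1
β5 stroke→J2
β6 stroke→J2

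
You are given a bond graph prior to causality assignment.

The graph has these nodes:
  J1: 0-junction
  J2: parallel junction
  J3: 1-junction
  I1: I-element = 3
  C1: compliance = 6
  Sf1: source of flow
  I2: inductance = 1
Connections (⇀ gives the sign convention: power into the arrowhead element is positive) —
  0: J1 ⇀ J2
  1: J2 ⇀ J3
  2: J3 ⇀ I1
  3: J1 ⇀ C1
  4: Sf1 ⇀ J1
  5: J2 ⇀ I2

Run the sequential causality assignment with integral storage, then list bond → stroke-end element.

β4 stroke→Sf1  (Sf1 fixes flow; stroke at Sf1)
β2 stroke→I1  (prefer integral on I1)
β1 stroke→J3  (J3 flow already set via bond 2)
β3 stroke→J1  (C1 outputs effort q/C1)
β0 stroke→J2  (J1: bond 3 brought effort, rest push out)
β5 stroke→I2  (0-jn J2 has e-setter on 0)

b0 stroke→J2
b1 stroke→J3
b2 stroke→I1
b3 stroke→J1
b4 stroke→Sf1
b5 stroke→I2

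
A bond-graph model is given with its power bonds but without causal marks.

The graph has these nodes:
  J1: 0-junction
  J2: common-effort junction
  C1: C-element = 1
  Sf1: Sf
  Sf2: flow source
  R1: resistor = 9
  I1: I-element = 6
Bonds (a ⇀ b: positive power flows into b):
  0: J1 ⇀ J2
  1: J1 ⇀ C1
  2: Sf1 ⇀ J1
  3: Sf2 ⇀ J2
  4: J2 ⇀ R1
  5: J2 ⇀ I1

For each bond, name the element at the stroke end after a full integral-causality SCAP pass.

bond 2 stroke→Sf1  (source Sf1 imposes f)
bond 3 stroke→Sf2  (Sf2: flow source, stroke at near end)
bond 1 stroke→J1  (C1 outputs effort q/C1)
bond 0 stroke→J2  (0-jn J1 has e-setter on 1)
bond 4 stroke→R1  (common-e at J2 fixed by 0)
bond 5 stroke→I1  (J2: bond 0 brought effort, rest push out)

b0 stroke→J2
b1 stroke→J1
b2 stroke→Sf1
b3 stroke→Sf2
b4 stroke→R1
b5 stroke→I1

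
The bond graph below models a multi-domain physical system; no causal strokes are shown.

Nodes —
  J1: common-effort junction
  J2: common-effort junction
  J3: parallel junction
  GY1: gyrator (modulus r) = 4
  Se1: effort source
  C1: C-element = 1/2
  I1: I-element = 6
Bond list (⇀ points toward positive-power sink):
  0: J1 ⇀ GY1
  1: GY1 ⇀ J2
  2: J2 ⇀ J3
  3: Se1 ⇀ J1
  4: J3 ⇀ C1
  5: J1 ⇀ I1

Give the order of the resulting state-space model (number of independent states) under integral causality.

#3 stroke→J1  (Se1: effort source, stroke at far end)
#0 stroke→GY1  (J1 effort already set via bond 3)
#5 stroke→I1  (0-jn J1 has e-setter on 3)
#1 stroke→GY1  (GY1 both-in/both-out from 0)
#2 stroke→J2  (J2 needs exactly one e-in)
#4 stroke→J3  (only one effort-in slot at J3)

2  (C1, I1 all integral)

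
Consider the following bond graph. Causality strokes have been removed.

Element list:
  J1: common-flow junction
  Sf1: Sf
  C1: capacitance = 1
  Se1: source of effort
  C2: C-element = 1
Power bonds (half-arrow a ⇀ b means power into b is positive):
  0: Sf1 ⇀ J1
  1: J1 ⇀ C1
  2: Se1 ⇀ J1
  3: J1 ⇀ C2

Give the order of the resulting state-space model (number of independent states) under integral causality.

2  (C1, C2 all integral)

b0 stroke→Sf1  (Sf1 fixes flow; stroke at Sf1)
b2 stroke→J1  (Se1: effort source, stroke at far end)
b1 stroke→J1  (1-jn J1 has f-setter on 0)
b3 stroke→J1  (J1 flow already set via bond 0)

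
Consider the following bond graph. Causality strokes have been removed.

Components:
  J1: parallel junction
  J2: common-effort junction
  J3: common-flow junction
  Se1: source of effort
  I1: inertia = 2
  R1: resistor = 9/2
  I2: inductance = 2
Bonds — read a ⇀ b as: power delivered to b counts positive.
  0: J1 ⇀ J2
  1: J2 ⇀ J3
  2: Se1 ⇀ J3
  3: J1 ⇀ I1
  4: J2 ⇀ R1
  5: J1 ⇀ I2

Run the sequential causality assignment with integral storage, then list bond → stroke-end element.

b2 |J3  (source Se1 imposes e)
b1 |J2  (only one flow-in slot at J3)
b0 |J1  (common-e at J2 fixed by 1)
b4 |R1  (common-e at J2 fixed by 1)
b3 |I1  (common-e at J1 fixed by 0)
b5 |I2  (common-e at J1 fixed by 0)

b0 →J1
b1 →J2
b2 →J3
b3 →I1
b4 →R1
b5 →I2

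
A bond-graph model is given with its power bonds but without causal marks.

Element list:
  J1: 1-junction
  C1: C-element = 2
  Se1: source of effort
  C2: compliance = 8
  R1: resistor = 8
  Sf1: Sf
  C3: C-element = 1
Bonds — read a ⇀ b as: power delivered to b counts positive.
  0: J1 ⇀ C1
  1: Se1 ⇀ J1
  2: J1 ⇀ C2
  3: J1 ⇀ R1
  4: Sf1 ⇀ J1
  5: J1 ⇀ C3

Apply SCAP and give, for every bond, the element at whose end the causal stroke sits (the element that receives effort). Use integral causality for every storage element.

β0 →J1
β1 →J1
β2 →J1
β3 →J1
β4 →Sf1
β5 →J1

β1 stroke at J1  (source Se1 imposes e)
β4 stroke at Sf1  (Sf1: flow source, stroke at near end)
β0 stroke at J1  (J1 flow already set via bond 4)
β2 stroke at J1  (J1 flow already set via bond 4)
β3 stroke at J1  (J1 flow already set via bond 4)
β5 stroke at J1  (1-jn J1 has f-setter on 4)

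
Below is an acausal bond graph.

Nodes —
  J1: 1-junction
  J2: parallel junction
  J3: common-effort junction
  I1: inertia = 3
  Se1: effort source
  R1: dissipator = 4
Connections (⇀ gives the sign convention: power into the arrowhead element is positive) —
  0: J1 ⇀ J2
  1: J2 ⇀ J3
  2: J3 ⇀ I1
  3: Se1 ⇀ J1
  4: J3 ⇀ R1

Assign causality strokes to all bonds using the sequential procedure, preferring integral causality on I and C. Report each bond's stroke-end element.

b3 stroke at J1  (Se1 (Se) sets effort on bond)
b0 stroke at J2  (J1 needs exactly one f-in)
b1 stroke at J3  (0-jn J2 has e-setter on 0)
b2 stroke at I1  (common-e at J3 fixed by 1)
b4 stroke at R1  (0-jn J3 has e-setter on 1)

β0 stroke→J2
β1 stroke→J3
β2 stroke→I1
β3 stroke→J1
β4 stroke→R1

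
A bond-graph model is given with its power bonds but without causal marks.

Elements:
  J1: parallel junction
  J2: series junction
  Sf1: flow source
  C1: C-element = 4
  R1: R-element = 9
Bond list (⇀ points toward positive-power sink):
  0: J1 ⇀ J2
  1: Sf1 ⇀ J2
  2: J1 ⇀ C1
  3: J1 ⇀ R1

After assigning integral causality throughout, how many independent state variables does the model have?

bond 1 →Sf1  (source Sf1 imposes f)
bond 0 →J2  (J2: bond 1 brought flow, rest push out)
bond 2 →J1  (C1 integral (e out))
bond 3 →R1  (J1 effort already set via bond 2)

1  (C1 all integral)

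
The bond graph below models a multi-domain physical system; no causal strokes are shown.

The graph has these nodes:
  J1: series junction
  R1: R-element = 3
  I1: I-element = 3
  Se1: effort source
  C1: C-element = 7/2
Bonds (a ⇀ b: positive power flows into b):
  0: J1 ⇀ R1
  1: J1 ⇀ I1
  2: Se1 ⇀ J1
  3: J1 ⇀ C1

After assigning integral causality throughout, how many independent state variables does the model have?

2  (C1, I1 all integral)

b2 stroke→J1  (Se1: effort source, stroke at far end)
b1 stroke→I1  (I1: I, integral causality)
b0 stroke→J1  (J1: bond 1 brought flow, rest push out)
b3 stroke→J1  (J1 flow already set via bond 1)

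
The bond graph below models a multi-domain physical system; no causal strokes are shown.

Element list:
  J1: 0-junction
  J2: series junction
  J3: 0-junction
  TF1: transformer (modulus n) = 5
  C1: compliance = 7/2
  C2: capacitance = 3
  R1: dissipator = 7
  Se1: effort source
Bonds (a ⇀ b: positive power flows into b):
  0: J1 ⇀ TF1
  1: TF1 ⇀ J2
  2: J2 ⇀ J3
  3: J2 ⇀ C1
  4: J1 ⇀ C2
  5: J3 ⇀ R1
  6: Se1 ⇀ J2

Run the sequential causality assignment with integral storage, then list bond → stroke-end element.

β6 stroke→J2  (Se1 fixes effort; stroke away)
β3 stroke→J2  (C1: C, integral causality)
β4 stroke→J1  (C2 outputs effort q/C2)
β0 stroke→TF1  (0-jn J1 has e-setter on 4)
β1 stroke→J2  (TF TF1: opposite of bond 0)
β2 stroke→J3  (only one flow-in slot at J2)
β5 stroke→R1  (common-e at J3 fixed by 2)

β0 stroke at TF1
β1 stroke at J2
β2 stroke at J3
β3 stroke at J2
β4 stroke at J1
β5 stroke at R1
β6 stroke at J2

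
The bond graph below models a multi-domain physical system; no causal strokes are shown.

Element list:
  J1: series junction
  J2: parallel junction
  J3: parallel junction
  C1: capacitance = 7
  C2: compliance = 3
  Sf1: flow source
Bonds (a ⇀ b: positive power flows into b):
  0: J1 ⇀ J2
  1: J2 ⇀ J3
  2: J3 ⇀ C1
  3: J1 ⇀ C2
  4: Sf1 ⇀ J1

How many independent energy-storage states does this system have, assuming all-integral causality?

#4 |Sf1  (Sf1: flow source, stroke at near end)
#0 |J1  (J1: bond 4 brought flow, rest push out)
#3 |J1  (J1 flow already set via bond 4)
#1 |J2  (J2 needs exactly one e-in)
#2 |J3  (J3 needs exactly one e-in)

2  (C1, C2 all integral)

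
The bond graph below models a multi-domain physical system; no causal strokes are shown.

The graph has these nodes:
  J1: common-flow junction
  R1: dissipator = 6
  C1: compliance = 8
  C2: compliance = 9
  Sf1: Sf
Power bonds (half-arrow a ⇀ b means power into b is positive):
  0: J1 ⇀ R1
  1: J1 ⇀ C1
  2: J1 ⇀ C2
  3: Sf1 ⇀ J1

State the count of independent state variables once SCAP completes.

2  (C1, C2 all integral)

#3 →Sf1  (Sf1: flow source, stroke at near end)
#0 →J1  (J1 flow already set via bond 3)
#1 →J1  (J1 flow already set via bond 3)
#2 →J1  (J1 flow already set via bond 3)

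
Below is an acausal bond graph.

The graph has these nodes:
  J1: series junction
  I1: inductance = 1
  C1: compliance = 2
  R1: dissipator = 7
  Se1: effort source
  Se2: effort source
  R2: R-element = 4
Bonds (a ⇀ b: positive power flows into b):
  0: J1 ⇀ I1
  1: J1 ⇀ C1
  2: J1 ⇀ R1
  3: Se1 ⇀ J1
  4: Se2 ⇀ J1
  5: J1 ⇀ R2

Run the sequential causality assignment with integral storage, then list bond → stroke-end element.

#0 →I1
#1 →J1
#2 →J1
#3 →J1
#4 →J1
#5 →J1

#3 →J1  (Se1 (Se) sets effort on bond)
#4 →J1  (Se2: effort source, stroke at far end)
#0 →I1  (I1 outputs flow p/I1)
#1 →J1  (1-jn J1 has f-setter on 0)
#2 →J1  (1-jn J1 has f-setter on 0)
#5 →J1  (common-f at J1 fixed by 0)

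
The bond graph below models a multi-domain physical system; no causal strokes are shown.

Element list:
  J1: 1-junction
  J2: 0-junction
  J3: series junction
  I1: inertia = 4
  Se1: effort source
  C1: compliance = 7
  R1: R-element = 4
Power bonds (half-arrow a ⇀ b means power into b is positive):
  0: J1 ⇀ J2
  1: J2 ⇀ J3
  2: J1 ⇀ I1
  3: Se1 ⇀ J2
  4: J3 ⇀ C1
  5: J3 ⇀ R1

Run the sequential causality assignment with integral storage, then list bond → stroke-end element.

#0 →J1
#1 →J3
#2 →I1
#3 →J2
#4 →J3
#5 →R1

β3 stroke→J2  (source Se1 imposes e)
β0 stroke→J1  (0-jn J2 has e-setter on 3)
β1 stroke→J3  (J2 effort already set via bond 3)
β2 stroke→I1  (only one flow-in slot at J1)
β4 stroke→J3  (C1 outputs effort q/C1)
β5 stroke→R1  (only one flow-in slot at J3)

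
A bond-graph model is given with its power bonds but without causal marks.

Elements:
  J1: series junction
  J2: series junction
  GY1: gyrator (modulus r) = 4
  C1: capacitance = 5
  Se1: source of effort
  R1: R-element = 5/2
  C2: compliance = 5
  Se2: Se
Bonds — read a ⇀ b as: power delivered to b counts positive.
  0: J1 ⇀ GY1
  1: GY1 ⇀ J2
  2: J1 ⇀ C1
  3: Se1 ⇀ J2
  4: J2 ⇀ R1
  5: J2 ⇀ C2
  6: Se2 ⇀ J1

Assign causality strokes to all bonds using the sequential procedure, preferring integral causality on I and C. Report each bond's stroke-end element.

bond 0 →GY1
bond 1 →GY1
bond 2 →J1
bond 3 →J2
bond 4 →J2
bond 5 →J2
bond 6 →J1

b3 →J2  (Se1 (Se) sets effort on bond)
b6 →J1  (source Se2 imposes e)
b2 →J1  (C1: C, integral causality)
b0 →GY1  (J1 needs exactly one f-in)
b1 →GY1  (GY GY1: same side as bond 0)
b4 →J2  (J2 flow already set via bond 1)
b5 →J2  (J2: bond 1 brought flow, rest push out)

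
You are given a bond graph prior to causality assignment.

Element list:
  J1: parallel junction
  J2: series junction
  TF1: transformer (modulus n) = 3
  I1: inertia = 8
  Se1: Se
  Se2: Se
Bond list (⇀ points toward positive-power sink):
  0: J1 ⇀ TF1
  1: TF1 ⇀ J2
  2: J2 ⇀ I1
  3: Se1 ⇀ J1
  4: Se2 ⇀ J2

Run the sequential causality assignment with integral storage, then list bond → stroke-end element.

bond 3 →J1  (Se1 fixes effort; stroke away)
bond 4 →J2  (source Se2 imposes e)
bond 0 →TF1  (J1 effort already set via bond 3)
bond 1 →J2  (TF TF1: opposite of bond 0)
bond 2 →I1  (closing 1-jn rule on J2)

b0 stroke at TF1
b1 stroke at J2
b2 stroke at I1
b3 stroke at J1
b4 stroke at J2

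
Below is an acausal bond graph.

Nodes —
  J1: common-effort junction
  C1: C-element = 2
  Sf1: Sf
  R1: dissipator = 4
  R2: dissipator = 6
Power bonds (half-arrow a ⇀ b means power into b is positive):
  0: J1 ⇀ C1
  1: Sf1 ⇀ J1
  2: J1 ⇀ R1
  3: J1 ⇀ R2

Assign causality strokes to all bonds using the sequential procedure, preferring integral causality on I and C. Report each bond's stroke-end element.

b1 →Sf1  (Sf1: flow source, stroke at near end)
b0 →J1  (prefer integral on C1)
b2 →R1  (common-e at J1 fixed by 0)
b3 →R2  (0-jn J1 has e-setter on 0)

#0 →J1
#1 →Sf1
#2 →R1
#3 →R2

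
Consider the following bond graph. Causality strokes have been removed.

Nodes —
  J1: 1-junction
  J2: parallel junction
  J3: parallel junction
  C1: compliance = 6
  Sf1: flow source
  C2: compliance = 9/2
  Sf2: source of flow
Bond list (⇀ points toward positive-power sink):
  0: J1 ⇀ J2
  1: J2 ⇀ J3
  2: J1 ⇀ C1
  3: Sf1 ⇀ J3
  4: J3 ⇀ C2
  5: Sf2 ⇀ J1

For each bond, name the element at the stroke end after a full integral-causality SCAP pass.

b0 stroke at J1
b1 stroke at J2
b2 stroke at J1
b3 stroke at Sf1
b4 stroke at J3
b5 stroke at Sf2

β3 stroke at Sf1  (Sf1: flow source, stroke at near end)
β5 stroke at Sf2  (Sf2: flow source, stroke at near end)
β0 stroke at J1  (J1: bond 5 brought flow, rest push out)
β2 stroke at J1  (J1: bond 5 brought flow, rest push out)
β1 stroke at J2  (closing 0-jn rule on J2)
β4 stroke at J3  (J3 needs exactly one e-in)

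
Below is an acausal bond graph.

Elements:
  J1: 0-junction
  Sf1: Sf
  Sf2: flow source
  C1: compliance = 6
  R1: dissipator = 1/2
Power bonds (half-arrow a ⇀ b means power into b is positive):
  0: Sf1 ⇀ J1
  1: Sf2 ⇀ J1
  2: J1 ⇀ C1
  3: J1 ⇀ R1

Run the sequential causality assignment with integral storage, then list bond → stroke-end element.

β0 |Sf1  (Sf1 (Sf) sets flow on bond)
β1 |Sf2  (Sf2 fixes flow; stroke at Sf2)
β2 |J1  (C1 integral (e out))
β3 |R1  (0-jn J1 has e-setter on 2)

bond 0 →Sf1
bond 1 →Sf2
bond 2 →J1
bond 3 →R1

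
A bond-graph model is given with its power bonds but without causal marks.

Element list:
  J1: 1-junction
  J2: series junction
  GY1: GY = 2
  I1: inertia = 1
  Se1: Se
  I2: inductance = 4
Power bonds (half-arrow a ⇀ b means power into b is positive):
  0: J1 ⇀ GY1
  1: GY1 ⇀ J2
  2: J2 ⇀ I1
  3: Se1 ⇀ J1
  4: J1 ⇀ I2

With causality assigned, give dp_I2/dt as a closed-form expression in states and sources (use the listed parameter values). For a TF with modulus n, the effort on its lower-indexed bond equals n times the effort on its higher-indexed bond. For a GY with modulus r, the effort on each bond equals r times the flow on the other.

b3 stroke at J1  (Se1: effort source, stroke at far end)
b2 stroke at I1  (I1 outputs flow p/I1)
b1 stroke at J2  (common-f at J2 fixed by 2)
b0 stroke at J1  (GY1 both-in/both-out from 1)
b4 stroke at I2  (J1: last free bond brings flow in)

dp_I2/dt = E_Se1 - 2*p_I1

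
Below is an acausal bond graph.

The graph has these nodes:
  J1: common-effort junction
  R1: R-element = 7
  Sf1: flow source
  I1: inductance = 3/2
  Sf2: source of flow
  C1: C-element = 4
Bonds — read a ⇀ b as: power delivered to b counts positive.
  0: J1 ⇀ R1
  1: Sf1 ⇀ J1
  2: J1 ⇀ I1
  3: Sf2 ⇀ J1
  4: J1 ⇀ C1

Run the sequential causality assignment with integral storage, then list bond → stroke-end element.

#0 →R1
#1 →Sf1
#2 →I1
#3 →Sf2
#4 →J1

#1 stroke→Sf1  (Sf1 (Sf) sets flow on bond)
#3 stroke→Sf2  (Sf2 fixes flow; stroke at Sf2)
#2 stroke→I1  (I1: I, integral causality)
#4 stroke→J1  (C1 integral (e out))
#0 stroke→R1  (J1 effort already set via bond 4)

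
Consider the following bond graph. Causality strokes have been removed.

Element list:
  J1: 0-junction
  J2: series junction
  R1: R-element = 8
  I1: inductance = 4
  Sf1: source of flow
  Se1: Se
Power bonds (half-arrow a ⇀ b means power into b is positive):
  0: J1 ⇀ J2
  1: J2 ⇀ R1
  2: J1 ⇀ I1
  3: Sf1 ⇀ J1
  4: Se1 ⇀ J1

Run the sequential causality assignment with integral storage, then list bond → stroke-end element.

b3 →Sf1  (Sf1 fixes flow; stroke at Sf1)
b4 →J1  (Se1: effort source, stroke at far end)
b0 →J2  (J1 effort already set via bond 4)
b2 →I1  (common-e at J1 fixed by 4)
b1 →R1  (J2: last free bond brings flow in)

β0 →J2
β1 →R1
β2 →I1
β3 →Sf1
β4 →J1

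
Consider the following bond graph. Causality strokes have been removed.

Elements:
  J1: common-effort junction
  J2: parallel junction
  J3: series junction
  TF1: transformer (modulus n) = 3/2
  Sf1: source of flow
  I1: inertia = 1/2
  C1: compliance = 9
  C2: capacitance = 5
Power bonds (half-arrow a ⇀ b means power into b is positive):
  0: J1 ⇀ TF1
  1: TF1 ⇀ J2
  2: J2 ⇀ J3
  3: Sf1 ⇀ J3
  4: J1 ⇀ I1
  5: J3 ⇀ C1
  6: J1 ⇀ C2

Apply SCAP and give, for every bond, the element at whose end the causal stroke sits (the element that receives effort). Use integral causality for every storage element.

#3 |Sf1  (source Sf1 imposes f)
#2 |J3  (common-f at J3 fixed by 3)
#5 |J3  (J3: bond 3 brought flow, rest push out)
#1 |J2  (J2 needs exactly one e-in)
#0 |TF1  (TF1 one-in-one-out from 1)
#4 |I1  (I1 outputs flow p/I1)
#6 |J1  (only one effort-in slot at J1)

bond 0 →TF1
bond 1 →J2
bond 2 →J3
bond 3 →Sf1
bond 4 →I1
bond 5 →J3
bond 6 →J1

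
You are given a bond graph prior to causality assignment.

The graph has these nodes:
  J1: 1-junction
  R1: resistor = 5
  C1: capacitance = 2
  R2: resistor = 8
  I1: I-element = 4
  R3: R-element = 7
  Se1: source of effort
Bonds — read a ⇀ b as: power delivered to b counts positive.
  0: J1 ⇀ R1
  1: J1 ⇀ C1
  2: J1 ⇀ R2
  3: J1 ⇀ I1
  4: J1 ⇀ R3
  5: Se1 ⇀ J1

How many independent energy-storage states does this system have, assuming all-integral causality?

#5 stroke at J1  (Se1: effort source, stroke at far end)
#1 stroke at J1  (C1: C, integral causality)
#3 stroke at I1  (I1: I, integral causality)
#0 stroke at J1  (J1 flow already set via bond 3)
#2 stroke at J1  (J1 flow already set via bond 3)
#4 stroke at J1  (common-f at J1 fixed by 3)

2  (C1, I1 all integral)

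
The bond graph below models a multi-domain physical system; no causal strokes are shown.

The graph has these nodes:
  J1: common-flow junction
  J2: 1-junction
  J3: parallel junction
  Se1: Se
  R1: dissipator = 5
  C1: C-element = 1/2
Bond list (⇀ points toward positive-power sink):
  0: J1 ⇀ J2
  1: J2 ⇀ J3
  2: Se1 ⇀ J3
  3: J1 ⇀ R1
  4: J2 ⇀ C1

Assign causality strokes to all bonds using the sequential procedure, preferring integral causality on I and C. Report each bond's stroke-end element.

b2 →J3  (source Se1 imposes e)
b1 →J2  (0-jn J3 has e-setter on 2)
b4 →J2  (prefer integral on C1)
b0 →J1  (only one flow-in slot at J2)
b3 →R1  (only one flow-in slot at J1)

#0 stroke→J1
#1 stroke→J2
#2 stroke→J3
#3 stroke→R1
#4 stroke→J2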